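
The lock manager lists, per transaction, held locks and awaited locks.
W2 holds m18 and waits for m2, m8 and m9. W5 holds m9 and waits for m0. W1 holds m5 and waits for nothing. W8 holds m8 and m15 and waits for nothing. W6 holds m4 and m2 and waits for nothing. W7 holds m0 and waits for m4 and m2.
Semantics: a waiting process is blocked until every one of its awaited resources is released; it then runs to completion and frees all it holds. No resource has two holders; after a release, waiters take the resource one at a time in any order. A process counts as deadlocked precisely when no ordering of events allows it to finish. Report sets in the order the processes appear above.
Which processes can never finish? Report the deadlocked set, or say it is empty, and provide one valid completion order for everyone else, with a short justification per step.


Nothing here is deadlocked.
Key observation: there is no circular wait here — follow any chain and it reaches a process that is free to run now.
One completion order for the rest: W6, W7, W1, W8, W5, W2.
Check, step by step:
  W6: no waits; runs immediately, freeing m4 and m2
  W7: everything it awaited (m4 and m2) is free; runs, freeing m0
  W1: no waits; runs immediately, freeing m5
  W8: no waits; runs immediately, freeing m8 and m15
  W5: everything it awaited (m0) is free; runs, freeing m9
  W2: everything it awaited (m2, m8 and m9) is free; runs, freeing m18


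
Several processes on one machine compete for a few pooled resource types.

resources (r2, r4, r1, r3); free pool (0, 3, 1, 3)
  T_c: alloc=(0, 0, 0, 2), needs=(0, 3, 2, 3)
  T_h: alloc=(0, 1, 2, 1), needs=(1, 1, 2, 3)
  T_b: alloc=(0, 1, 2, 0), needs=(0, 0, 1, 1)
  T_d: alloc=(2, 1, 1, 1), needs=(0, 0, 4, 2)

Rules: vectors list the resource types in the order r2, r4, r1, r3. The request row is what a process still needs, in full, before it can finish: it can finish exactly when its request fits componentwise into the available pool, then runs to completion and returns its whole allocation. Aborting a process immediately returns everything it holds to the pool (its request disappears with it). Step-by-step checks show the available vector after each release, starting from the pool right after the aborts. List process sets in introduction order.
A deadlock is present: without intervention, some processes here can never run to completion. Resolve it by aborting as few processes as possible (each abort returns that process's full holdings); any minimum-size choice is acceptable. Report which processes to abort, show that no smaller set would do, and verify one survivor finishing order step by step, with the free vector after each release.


Abort T_h.
Key observation: T_d could never have finished before the abort; with (0, 1, 2, 1) returned by T_h, it fits at step 2.
Why nothing smaller works: aborting no one leaves the state deadlocked as given.
One survivor order: T_b, T_d, T_c. Check, step by step (post-abort pool first):
  pool = (0, 4, 3, 4)
  T_b: need (0, 0, 1, 1) fits (0, 4, 3, 4); releases (0, 1, 2, 0), pool now (0, 5, 5, 4)
  T_d: need (0, 0, 4, 2) fits (0, 5, 5, 4); releases (2, 1, 1, 1), pool now (2, 6, 6, 5)
  T_c: need (0, 3, 2, 3) fits (2, 6, 6, 5); releases (0, 0, 0, 2), pool now (2, 6, 6, 7)


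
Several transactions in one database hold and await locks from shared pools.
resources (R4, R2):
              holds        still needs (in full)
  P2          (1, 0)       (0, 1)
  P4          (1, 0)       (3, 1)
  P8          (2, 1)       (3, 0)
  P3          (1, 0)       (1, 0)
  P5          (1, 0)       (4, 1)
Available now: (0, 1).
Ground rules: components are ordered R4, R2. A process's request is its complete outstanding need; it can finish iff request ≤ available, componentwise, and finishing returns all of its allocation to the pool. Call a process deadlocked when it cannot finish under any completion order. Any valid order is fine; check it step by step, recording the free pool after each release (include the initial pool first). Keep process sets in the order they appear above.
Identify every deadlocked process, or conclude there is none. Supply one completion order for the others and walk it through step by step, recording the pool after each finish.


Deadlocked set: P4, P8 and P5.
Key observation: no order helps: past P2, P3, the free pool tops out at (2, 1), below what each blocked process needs in R4.
A valid finishing order for the others: P2, P3. Check, step by step:
  pool = (0, 1)
  run P2 (needs (0, 1), free (0, 1)); after release of (1, 0) the pool is (1, 1)
  run P3 (needs (1, 0), free (1, 1)); after release of (1, 0) the pool is (2, 1)
The stuck group stays short no matter what:
  P4 still needs (3, 1) but only (2, 1) is free — short on R4
  P8 still needs (3, 0) but only (2, 1) is free — short on R4
  P5 still needs (4, 1) but only (2, 1) is free — short on R4


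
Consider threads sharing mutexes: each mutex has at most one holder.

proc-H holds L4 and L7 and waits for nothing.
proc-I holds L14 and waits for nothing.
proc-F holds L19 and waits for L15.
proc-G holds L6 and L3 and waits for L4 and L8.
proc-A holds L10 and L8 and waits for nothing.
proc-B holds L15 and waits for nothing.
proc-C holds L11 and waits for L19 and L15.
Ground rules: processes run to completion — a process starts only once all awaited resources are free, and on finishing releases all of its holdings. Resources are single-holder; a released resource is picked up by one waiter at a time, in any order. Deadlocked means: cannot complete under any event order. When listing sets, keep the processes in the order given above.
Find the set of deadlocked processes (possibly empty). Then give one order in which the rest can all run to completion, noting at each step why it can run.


Nothing here is deadlocked.
Key observation: although several processes wait, no cycle exists — each chain bottoms out at a free runner.
One completion order for the rest: proc-A, proc-B, proc-F, proc-I, proc-H, proc-C, proc-G.
Verifying each step:
  proc-A: no waits; runs immediately, freeing L10 and L8
  proc-B: no waits; runs immediately, freeing L15
  proc-F waits on L15 — all released -> runs and releases L19
  proc-I: no waits; runs immediately, freeing L14
  proc-H: no waits; runs immediately, freeing L4 and L7
  proc-C waits on L19 and L15 — all released -> runs and releases L11
  proc-G waits on L4 and L8 — all released -> runs and releases L6 and L3


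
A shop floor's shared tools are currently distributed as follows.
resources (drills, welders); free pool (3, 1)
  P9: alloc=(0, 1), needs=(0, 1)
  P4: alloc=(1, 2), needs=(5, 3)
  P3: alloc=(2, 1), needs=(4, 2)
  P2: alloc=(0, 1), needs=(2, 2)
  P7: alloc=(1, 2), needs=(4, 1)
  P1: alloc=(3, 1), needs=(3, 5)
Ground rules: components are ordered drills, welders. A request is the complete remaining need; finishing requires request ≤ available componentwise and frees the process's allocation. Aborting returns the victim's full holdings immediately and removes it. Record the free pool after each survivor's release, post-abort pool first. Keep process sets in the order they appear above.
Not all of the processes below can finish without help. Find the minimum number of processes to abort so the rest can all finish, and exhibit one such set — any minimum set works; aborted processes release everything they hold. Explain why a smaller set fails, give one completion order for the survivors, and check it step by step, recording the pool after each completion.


Abort P1.
Key observation: P3 was stuck for good until P1 gave back (3, 1); in the order shown it finishes at step 1.
No smaller set exists: with zero aborts the deadlock remains.
The survivors complete as P3, P2, P4, P9, P7. Walking it through (starting from the post-abort pool):
  pool = (6, 2)
  run P3 (needs (4, 2), free (6, 2)); after release of (2, 1) the pool is (8, 3)
  run P2 (needs (2, 2), free (8, 3)); after release of (0, 1) the pool is (8, 4)
  run P4 (needs (5, 3), free (8, 4)); after release of (1, 2) the pool is (9, 6)
  run P9 (needs (0, 1), free (9, 6)); after release of (0, 1) the pool is (9, 7)
  run P7 (needs (4, 1), free (9, 7)); after release of (1, 2) the pool is (10, 9)


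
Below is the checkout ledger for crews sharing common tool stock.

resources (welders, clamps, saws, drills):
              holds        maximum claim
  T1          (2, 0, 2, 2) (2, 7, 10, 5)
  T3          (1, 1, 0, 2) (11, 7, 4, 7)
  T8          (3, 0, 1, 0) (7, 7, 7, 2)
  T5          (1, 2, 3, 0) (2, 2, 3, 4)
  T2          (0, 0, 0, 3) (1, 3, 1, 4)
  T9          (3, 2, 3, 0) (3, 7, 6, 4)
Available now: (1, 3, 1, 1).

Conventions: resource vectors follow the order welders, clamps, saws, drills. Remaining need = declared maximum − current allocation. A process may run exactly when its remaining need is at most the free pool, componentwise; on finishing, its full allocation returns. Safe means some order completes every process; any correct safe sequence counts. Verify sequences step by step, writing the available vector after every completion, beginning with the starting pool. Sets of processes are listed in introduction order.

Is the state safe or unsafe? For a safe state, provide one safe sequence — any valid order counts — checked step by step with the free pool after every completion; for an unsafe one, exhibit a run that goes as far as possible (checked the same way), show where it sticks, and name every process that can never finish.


SAFE. One safe sequence: T2, T5, T9, T8, T1, T3.
Key observation: T2 marks the first exact bind of the order: its need (1, 3, 1, 1) fits the free (1, 3, 1, 1) with zero slack on a requested resource.
Check, step by step:
  pool = (1, 3, 1, 1)
  run T2 (needs (1, 3, 1, 1), free (1, 3, 1, 1)); after release of (0, 0, 0, 3) the pool is (1, 3, 1, 4)
  run T5 (needs (1, 0, 0, 4), free (1, 3, 1, 4)); after release of (1, 2, 3, 0) the pool is (2, 5, 4, 4)
  run T9 (needs (0, 5, 3, 4), free (2, 5, 4, 4)); after release of (3, 2, 3, 0) the pool is (5, 7, 7, 4)
  run T8 (needs (4, 7, 6, 2), free (5, 7, 7, 4)); after release of (3, 0, 1, 0) the pool is (8, 7, 8, 4)
  run T1 (needs (0, 7, 8, 3), free (8, 7, 8, 4)); after release of (2, 0, 2, 2) the pool is (10, 7, 10, 6)
  run T3 (needs (10, 6, 4, 5), free (10, 7, 10, 6)); after release of (1, 1, 0, 2) the pool is (11, 8, 10, 8)


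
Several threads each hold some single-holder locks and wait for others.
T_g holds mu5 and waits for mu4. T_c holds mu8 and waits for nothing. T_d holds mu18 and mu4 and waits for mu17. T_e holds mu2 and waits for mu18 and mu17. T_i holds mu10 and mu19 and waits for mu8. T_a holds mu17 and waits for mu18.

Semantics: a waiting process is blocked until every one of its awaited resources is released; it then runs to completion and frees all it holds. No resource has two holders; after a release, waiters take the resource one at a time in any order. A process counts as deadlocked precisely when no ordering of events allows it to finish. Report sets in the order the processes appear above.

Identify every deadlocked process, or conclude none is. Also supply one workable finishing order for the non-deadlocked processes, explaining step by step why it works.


The deadlocked set is T_g, T_d, T_e and T_a.
Key observation: the loop T_d -> T_a -> T_d blocks itself forever; T_g and T_e wait into the deadlock from upstream.
One completion order for the rest: T_c, T_i.
Check, step by step:
  T_c waits on nothing -> runs at once and releases mu8
  run T_i (all its waits — mu8 — are resolved); releases mu10 and mu19


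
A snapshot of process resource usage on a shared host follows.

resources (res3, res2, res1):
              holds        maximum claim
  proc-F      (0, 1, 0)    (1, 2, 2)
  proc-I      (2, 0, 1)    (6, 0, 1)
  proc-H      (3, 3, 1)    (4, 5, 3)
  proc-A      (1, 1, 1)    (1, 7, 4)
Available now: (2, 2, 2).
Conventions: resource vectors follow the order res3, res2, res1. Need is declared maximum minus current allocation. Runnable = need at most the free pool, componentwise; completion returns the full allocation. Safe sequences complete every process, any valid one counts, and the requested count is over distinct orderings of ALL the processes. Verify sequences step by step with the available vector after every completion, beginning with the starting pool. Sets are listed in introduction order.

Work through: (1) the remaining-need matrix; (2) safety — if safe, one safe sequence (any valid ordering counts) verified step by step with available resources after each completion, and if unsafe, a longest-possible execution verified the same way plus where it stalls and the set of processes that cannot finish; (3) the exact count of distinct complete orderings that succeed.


(1) Need matrix, components ordered res3, res2, res1:
  proc-F: (1, 1, 2)
  proc-I: (4, 0, 0)
  proc-H: (1, 2, 2)
  proc-A: (0, 6, 3)
(2) The state is SAFE; one workable sequence: proc-H, proc-I, proc-F, proc-A.
Key observation: proc-H is the earliest step where a requested resource binds exactly: need (1, 2, 2), pool (2, 2, 2) at its turn.
Check, step by step:
  pool = (2, 2, 2)
  proc-H needs (1, 2, 2) <= (2, 2, 2) -> finishes; pool += (3, 3, 1) = (5, 5, 3)
  proc-I needs (4, 0, 0) <= (5, 5, 3) -> finishes; pool += (2, 0, 1) = (7, 5, 4)
  proc-F needs (1, 1, 2) <= (7, 5, 4) -> finishes; pool += (0, 1, 0) = (7, 6, 4)
  proc-A needs (0, 6, 3) <= (7, 6, 4) -> finishes; pool += (1, 1, 1) = (8, 7, 5)
(3) Exactly 5 of the possible complete orderings are safe sequences.


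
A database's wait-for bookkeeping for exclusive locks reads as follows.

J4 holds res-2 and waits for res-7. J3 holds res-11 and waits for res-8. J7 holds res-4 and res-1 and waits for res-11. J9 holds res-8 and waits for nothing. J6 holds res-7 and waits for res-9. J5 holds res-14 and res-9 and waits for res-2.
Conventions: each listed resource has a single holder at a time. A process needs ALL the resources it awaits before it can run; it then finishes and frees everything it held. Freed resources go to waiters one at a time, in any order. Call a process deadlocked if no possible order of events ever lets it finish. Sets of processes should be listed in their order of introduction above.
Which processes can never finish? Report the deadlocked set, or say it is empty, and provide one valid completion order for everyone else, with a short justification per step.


Deadlocked set: J4, J6 and J5.
Key observation: the loop J4 -> J6 -> J5 -> J4 blocks itself forever; no other process is dragged down with it.
The rest can finish in the order J9, J3, J7.
Walking it through:
  J9 waits on nothing -> runs at once and releases res-8
  J3: everything it awaited (res-8) is free; runs, freeing res-11
  J7: everything it awaited (res-11) is free; runs, freeing res-4 and res-1


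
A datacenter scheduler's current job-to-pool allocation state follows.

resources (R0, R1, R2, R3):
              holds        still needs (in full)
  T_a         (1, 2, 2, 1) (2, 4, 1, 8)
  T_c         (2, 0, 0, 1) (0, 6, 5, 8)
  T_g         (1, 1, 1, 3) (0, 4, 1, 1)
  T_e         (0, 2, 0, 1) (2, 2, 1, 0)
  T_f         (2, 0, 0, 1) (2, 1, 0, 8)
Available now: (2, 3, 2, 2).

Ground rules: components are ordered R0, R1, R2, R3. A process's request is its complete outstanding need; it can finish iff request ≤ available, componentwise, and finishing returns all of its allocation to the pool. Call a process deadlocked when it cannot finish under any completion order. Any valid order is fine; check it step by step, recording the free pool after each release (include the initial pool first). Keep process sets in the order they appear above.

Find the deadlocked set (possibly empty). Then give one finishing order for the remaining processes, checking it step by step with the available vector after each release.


Deadlocked: T_a, T_c and T_f.
Key observation: once T_e, T_g finish, the pool peaks at (3, 6, 3, 6) — and every remaining process still needs more R3 than that.
The rest can finish in the order T_e, T_g. Verifying each step:
  pool = (2, 3, 2, 2)
  T_e needs (2, 2, 1, 0) <= (2, 3, 2, 2) -> finishes; pool += (0, 2, 0, 1) = (2, 5, 2, 3)
  T_g needs (0, 4, 1, 1) <= (2, 5, 2, 3) -> finishes; pool += (1, 1, 1, 3) = (3, 6, 3, 6)
The stuck group stays short no matter what:
  blocked: T_a wants (2, 4, 1, 8), pool (3, 6, 3, 6) — not enough R3
  blocked: T_c wants (0, 6, 5, 8), pool (3, 6, 3, 6) — not enough R2 and R3
  blocked: T_f wants (2, 1, 0, 8), pool (3, 6, 3, 6) — not enough R3


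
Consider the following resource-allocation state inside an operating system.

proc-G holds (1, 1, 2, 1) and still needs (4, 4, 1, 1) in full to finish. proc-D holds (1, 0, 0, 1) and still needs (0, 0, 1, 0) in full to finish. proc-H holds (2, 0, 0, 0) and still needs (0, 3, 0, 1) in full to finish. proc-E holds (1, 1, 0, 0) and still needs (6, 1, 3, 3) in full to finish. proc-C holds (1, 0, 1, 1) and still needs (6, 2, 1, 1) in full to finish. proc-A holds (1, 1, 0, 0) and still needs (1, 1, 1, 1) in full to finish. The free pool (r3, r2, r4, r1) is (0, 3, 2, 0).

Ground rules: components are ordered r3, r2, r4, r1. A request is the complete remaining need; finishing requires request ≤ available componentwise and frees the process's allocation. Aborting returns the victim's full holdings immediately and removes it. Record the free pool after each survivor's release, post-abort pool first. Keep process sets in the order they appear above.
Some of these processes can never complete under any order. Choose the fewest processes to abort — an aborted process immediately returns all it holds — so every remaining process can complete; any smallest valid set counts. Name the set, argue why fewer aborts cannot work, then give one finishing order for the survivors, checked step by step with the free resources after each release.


Abort proc-C.
Key observation: the returned (1, 0, 1, 1) from proc-C is what brings proc-E — unrunnable before, under any order — into play at step 5.
No smaller set exists: with zero aborts the deadlock remains.
Survivors finish in the order: proc-D, proc-A, proc-H, proc-G, proc-E. Verifying each step (pool after the aborts first):
  pool = (1, 3, 3, 1)
  run proc-D (needs (0, 0, 1, 0), free (1, 3, 3, 1)); after release of (1, 0, 0, 1) the pool is (2, 3, 3, 2)
  run proc-A (needs (1, 1, 1, 1), free (2, 3, 3, 2)); after release of (1, 1, 0, 0) the pool is (3, 4, 3, 2)
  run proc-H (needs (0, 3, 0, 1), free (3, 4, 3, 2)); after release of (2, 0, 0, 0) the pool is (5, 4, 3, 2)
  run proc-G (needs (4, 4, 1, 1), free (5, 4, 3, 2)); after release of (1, 1, 2, 1) the pool is (6, 5, 5, 3)
  run proc-E (needs (6, 1, 3, 3), free (6, 5, 5, 3)); after release of (1, 1, 0, 0) the pool is (7, 6, 5, 3)


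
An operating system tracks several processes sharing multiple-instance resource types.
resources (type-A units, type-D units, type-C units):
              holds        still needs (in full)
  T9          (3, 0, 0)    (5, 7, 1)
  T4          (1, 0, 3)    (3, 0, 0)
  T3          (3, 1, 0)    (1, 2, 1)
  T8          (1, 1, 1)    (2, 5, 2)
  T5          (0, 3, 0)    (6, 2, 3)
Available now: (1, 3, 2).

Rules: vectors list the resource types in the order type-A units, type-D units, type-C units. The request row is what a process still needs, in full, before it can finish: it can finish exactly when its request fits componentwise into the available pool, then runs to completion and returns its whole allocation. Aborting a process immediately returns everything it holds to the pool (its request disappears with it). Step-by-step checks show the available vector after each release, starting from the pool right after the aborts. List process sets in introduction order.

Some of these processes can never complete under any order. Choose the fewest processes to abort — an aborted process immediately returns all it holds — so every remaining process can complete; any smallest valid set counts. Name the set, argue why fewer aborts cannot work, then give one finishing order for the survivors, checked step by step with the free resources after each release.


Abort T8.
Key observation: the deadlocked T5 becomes finishable only because T8 released (1, 1, 1); it completes at step 3 below.
No smaller set exists: with zero aborts the deadlock remains.
One survivor order: T3, T4, T5, T9. Step-by-step check (post-abort pool first):
  pool = (2, 4, 3)
  T3 needs (1, 2, 1) <= (2, 4, 3) -> finishes; pool += (3, 1, 0) = (5, 5, 3)
  T4 needs (3, 0, 0) <= (5, 5, 3) -> finishes; pool += (1, 0, 3) = (6, 5, 6)
  T5 needs (6, 2, 3) <= (6, 5, 6) -> finishes; pool += (0, 3, 0) = (6, 8, 6)
  T9 needs (5, 7, 1) <= (6, 8, 6) -> finishes; pool += (3, 0, 0) = (9, 8, 6)


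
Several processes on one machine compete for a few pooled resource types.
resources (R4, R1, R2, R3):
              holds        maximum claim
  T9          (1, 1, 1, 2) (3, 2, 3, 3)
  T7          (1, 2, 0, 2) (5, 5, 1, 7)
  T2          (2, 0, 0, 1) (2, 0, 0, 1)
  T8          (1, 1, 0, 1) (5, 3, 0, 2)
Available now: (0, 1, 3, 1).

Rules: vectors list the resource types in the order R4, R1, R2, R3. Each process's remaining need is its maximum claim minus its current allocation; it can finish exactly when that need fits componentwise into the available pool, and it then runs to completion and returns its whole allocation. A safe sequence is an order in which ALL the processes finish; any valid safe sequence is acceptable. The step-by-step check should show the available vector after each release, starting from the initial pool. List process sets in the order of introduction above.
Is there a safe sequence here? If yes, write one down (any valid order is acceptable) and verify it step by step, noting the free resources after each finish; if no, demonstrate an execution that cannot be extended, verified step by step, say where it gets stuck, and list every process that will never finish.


UNSAFE.
Key observation: R4 is the bottleneck — with T2, T9 done the pool holds (3, 2, 4, 4), short of every remaining need.
A maximal execution: T2, T9 — then nothing else fits. Walking it through:
  pool = (0, 1, 3, 1)
  T2: need (0, 0, 0, 0) fits (0, 1, 3, 1); releases (2, 0, 0, 1), pool now (2, 1, 3, 2)
  T9: need (2, 1, 2, 1) fits (2, 1, 3, 2); releases (1, 1, 1, 2), pool now (3, 2, 4, 4)
  blocked: T7 wants (4, 3, 1, 5), pool (3, 2, 4, 4) — not enough R4, R1 and R3
  blocked: T8 wants (4, 2, 0, 1), pool (3, 2, 4, 4) — not enough R4
Never able to finish: T7 and T8.


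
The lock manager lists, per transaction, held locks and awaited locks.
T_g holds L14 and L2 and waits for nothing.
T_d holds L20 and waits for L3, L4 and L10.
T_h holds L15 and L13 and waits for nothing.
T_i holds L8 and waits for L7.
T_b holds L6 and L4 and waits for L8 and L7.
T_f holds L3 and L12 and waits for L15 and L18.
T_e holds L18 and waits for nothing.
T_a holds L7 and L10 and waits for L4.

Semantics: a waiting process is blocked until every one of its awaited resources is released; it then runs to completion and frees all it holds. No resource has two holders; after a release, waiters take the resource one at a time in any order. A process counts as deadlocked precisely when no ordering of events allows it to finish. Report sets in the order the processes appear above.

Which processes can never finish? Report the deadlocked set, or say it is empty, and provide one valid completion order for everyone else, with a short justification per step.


The deadlocked set is T_d, T_i, T_b and T_a.
Key observation: the cycle T_b -> T_i -> T_a -> T_b can never break — each member waits on the next; T_d waits into the deadlock from upstream.
A valid finishing order for the others: T_h, T_e, T_g, T_f.
Step-by-step check:
  T_h: no waits; runs immediately, freeing L15 and L13
  T_e: no waits; runs immediately, freeing L18
  T_g: no waits; runs immediately, freeing L14 and L2
  T_f waits on L15 and L18 — all released -> runs and releases L3 and L12


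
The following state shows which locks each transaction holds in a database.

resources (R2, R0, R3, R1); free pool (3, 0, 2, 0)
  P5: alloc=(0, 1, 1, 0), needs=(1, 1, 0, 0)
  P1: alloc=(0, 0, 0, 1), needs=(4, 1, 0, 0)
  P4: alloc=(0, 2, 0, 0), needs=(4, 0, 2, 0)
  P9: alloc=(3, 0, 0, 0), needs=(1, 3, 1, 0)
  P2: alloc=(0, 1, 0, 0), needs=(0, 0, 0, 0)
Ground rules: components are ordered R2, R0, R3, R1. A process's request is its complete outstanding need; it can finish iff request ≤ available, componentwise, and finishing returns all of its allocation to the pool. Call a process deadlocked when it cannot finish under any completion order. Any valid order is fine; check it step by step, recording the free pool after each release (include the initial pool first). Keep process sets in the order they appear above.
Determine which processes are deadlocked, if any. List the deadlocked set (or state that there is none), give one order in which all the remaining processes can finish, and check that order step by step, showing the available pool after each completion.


Deadlocked set: P1, P4 and P9.
Key observation: after P2, P5 the pool peaks at (3, 2, 3, 0), and each blocked process is short somewhere: P1 on R2; P4 on R2; P9 on R0.
The rest can finish in the order P2, P5. Step-by-step check:
  pool = (3, 0, 2, 0)
  run P2 (needs (0, 0, 0, 0), free (3, 0, 2, 0)); after release of (0, 1, 0, 0) the pool is (3, 1, 2, 0)
  run P5 (needs (1, 1, 0, 0), free (3, 1, 2, 0)); after release of (0, 1, 1, 0) the pool is (3, 2, 3, 0)
The stuck group stays short no matter what:
  blocked: P1 wants (4, 1, 0, 0), pool (3, 2, 3, 0) — not enough R2
  blocked: P4 wants (4, 0, 2, 0), pool (3, 2, 3, 0) — not enough R2
  blocked: P9 wants (1, 3, 1, 0), pool (3, 2, 3, 0) — not enough R0


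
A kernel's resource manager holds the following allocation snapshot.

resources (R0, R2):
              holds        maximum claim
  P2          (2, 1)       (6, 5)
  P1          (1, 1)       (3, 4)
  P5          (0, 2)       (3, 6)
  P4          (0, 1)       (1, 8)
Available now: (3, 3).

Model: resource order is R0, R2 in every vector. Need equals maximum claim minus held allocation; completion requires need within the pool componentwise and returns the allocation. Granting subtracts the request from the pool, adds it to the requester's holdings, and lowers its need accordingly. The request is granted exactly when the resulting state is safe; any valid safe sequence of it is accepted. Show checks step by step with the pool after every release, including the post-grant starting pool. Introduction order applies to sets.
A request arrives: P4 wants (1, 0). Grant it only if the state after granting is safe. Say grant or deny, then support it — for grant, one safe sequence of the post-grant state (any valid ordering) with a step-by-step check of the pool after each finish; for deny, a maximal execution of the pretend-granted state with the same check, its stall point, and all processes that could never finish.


DENY. Granting would leave the state unsafe.
Key observation: after P1, P5 the pool peaks at (3, 6), and each blocked process is short somewhere: P2 on R0; P4 on R2.
On the post-grant state, P1, P5 is a maximal run — nothing extends it. Verifying each step:
  pool = (2, 3)
  P1: need (2, 3) fits (2, 3); releases (1, 1), pool now (3, 4)
  P5: need (3, 4) fits (3, 4); releases (0, 2), pool now (3, 6)
  blocked: P2 wants (4, 4), pool (3, 6) — not enough R0
  blocked: P4 wants (0, 7), pool (3, 6) — not enough R2
Had the request been granted, P2 and P4 could never finish.


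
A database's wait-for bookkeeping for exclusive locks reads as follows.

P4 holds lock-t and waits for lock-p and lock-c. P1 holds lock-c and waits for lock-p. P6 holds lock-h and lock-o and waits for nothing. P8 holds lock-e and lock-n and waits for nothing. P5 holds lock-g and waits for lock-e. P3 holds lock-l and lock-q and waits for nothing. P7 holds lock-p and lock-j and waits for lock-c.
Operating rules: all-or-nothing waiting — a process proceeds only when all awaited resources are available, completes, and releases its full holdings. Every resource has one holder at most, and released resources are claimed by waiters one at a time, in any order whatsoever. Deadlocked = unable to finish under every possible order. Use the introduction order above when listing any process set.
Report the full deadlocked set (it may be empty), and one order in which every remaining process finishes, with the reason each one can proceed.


The deadlocked set is P4, P1 and P7.
Key observation: the loop P1 -> P7 -> P1 blocks itself forever; P4 waits into the deadlock from upstream.
A valid finishing order for the others: P6, P3, P8, P5.
Check, step by step:
  P6: no waits; runs immediately, freeing lock-h and lock-o
  P3: no waits; runs immediately, freeing lock-l and lock-q
  P8: no waits; runs immediately, freeing lock-e and lock-n
  run P5 (all its waits — lock-e — are resolved); releases lock-g


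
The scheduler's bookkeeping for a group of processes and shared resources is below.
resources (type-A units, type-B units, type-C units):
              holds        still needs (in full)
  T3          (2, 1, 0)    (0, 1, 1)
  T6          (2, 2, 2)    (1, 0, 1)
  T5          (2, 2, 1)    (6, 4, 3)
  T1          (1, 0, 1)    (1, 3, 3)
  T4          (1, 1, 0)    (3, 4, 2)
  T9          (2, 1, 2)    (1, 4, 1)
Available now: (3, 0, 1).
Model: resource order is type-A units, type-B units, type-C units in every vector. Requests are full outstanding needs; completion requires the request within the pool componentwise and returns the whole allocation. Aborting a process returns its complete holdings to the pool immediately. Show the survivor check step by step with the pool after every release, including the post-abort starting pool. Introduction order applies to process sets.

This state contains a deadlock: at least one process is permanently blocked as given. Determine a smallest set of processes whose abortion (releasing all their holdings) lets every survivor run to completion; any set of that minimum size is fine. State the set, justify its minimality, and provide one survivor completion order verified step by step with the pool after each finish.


Minimum abort set: T5.
Key observation: T9 had no path to completion before; after the abort of T5 ((2, 2, 1) returned), step 2 is where it fits.
Why nothing smaller works: aborting no one leaves the state deadlocked as given.
Survivors finish in the order: T6, T9, T3, T1, T4. Walking it through (pool after the aborts first):
  pool = (5, 2, 2)
  run T6 (needs (1, 0, 1), free (5, 2, 2)); after release of (2, 2, 2) the pool is (7, 4, 4)
  run T9 (needs (1, 4, 1), free (7, 4, 4)); after release of (2, 1, 2) the pool is (9, 5, 6)
  run T3 (needs (0, 1, 1), free (9, 5, 6)); after release of (2, 1, 0) the pool is (11, 6, 6)
  run T1 (needs (1, 3, 3), free (11, 6, 6)); after release of (1, 0, 1) the pool is (12, 6, 7)
  run T4 (needs (3, 4, 2), free (12, 6, 7)); after release of (1, 1, 0) the pool is (13, 7, 7)


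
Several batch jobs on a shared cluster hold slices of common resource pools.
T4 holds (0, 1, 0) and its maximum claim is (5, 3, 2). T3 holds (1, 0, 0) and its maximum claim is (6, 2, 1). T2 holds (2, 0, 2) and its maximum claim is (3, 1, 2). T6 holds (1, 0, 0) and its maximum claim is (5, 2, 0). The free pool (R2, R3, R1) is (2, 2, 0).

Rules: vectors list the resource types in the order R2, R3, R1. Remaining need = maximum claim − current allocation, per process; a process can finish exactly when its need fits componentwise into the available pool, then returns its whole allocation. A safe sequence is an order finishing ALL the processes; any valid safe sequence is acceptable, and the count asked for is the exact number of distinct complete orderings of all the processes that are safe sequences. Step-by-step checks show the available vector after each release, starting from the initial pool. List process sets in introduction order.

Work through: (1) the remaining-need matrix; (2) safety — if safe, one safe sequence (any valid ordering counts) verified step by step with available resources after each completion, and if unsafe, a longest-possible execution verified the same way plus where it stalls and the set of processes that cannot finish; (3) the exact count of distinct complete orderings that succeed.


(1) Need matrix, components ordered R2, R3, R1:
  T4: (5, 2, 2)
  T3: (5, 2, 1)
  T2: (1, 1, 0)
  T6: (4, 2, 0)
(2) SAFE. One safe sequence: T2, T6, T4, T3.
Key observation: the first exact fit in this order is T6 — it needs (4, 2, 0) with (4, 2, 2) free, meeting a requested resource to the last unit.
Verifying each step:
  pool = (2, 2, 0)
  T2 needs (1, 1, 0) <= (2, 2, 0) -> finishes; pool += (2, 0, 2) = (4, 2, 2)
  T6 needs (4, 2, 0) <= (4, 2, 2) -> finishes; pool += (1, 0, 0) = (5, 2, 2)
  T4 needs (5, 2, 2) <= (5, 2, 2) -> finishes; pool += (0, 1, 0) = (5, 3, 2)
  T3 needs (5, 2, 1) <= (5, 3, 2) -> finishes; pool += (1, 0, 0) = (6, 3, 2)
(3) Precisely 2 of the possible complete orderings are safe sequences.


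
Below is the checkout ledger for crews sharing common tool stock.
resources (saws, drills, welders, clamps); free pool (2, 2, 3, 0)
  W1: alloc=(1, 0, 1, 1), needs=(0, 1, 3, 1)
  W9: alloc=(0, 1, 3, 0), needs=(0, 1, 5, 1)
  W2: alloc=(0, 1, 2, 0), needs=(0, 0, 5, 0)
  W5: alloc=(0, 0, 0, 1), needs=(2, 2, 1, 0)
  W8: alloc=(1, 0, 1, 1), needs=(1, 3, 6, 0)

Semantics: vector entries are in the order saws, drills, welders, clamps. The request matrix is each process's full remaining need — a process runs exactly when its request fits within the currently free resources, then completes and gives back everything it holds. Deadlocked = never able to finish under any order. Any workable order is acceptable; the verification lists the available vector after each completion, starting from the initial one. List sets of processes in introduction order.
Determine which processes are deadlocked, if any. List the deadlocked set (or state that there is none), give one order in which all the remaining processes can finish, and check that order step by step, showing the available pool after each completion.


Deadlocked set: W9, W2 and W8.
Key observation: W5, W1 can finish, but then (3, 2, 4, 2) is all there is, and the blocked group's welders demands exceed it.
The rest can finish in the order W5, W1. Check, step by step:
  pool = (2, 2, 3, 0)
  W5: need (2, 2, 1, 0) fits (2, 2, 3, 0); releases (0, 0, 0, 1), pool now (2, 2, 3, 1)
  W1: need (0, 1, 3, 1) fits (2, 2, 3, 1); releases (1, 0, 1, 1), pool now (3, 2, 4, 2)
The stuck group stays short no matter what:
  W9 cannot run: need (0, 1, 5, 1) vs free (3, 2, 4, 2) (insufficient welders)
  W2 cannot run: need (0, 0, 5, 0) vs free (3, 2, 4, 2) (insufficient welders)
  W8 cannot run: need (1, 3, 6, 0) vs free (3, 2, 4, 2) (insufficient drills and welders)


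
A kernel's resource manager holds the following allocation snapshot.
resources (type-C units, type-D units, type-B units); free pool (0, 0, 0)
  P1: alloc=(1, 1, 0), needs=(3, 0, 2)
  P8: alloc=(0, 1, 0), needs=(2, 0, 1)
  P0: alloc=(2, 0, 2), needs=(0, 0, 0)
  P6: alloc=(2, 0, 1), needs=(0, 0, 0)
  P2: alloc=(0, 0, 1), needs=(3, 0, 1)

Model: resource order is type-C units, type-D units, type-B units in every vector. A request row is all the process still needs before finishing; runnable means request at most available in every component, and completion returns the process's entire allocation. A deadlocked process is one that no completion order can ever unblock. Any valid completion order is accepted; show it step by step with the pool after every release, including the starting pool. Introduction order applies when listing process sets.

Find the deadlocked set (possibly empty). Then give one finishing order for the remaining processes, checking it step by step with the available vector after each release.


The deadlocked set is empty.
Key observation: no deadlock: P6 fits now, and the freed resources carry the rest through.
The rest can finish in the order P6, P0, P1, P8, P2. Verifying each step:
  pool = (0, 0, 0)
  P6: need (0, 0, 0) fits (0, 0, 0); releases (2, 0, 1), pool now (2, 0, 1)
  P0: need (0, 0, 0) fits (2, 0, 1); releases (2, 0, 2), pool now (4, 0, 3)
  P1: need (3, 0, 2) fits (4, 0, 3); releases (1, 1, 0), pool now (5, 1, 3)
  P8: need (2, 0, 1) fits (5, 1, 3); releases (0, 1, 0), pool now (5, 2, 3)
  P2: need (3, 0, 1) fits (5, 2, 3); releases (0, 0, 1), pool now (5, 2, 4)


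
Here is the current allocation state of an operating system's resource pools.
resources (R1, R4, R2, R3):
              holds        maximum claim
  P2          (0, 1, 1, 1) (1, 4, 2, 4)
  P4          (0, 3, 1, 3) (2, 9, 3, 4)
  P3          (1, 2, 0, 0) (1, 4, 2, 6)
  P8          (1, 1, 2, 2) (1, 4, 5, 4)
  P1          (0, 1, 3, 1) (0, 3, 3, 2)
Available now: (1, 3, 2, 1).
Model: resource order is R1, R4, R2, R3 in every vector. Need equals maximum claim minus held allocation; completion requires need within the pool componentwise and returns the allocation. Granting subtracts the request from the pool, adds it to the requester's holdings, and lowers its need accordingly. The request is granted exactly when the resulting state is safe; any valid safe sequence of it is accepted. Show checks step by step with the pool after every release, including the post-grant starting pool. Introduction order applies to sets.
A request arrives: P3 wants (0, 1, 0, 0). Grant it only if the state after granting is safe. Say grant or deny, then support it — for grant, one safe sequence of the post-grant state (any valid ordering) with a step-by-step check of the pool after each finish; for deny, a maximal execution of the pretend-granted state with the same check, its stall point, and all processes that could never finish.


DENY. Granting would leave the state unsafe.
Key observation: after P1, P8, P2 the pool peaks at (2, 5, 8, 5), and each blocked process is short somewhere: P4 on R4; P3 on R3.
On the post-grant state, P1, P8, P2 is a maximal run — nothing extends it. Verifying each step:
  pool = (1, 2, 2, 1)
  P1: need (0, 2, 0, 1) fits (1, 2, 2, 1); releases (0, 1, 3, 1), pool now (1, 3, 5, 2)
  P8: need (0, 3, 3, 2) fits (1, 3, 5, 2); releases (1, 1, 2, 2), pool now (2, 4, 7, 4)
  P2: need (1, 3, 1, 3) fits (2, 4, 7, 4); releases (0, 1, 1, 1), pool now (2, 5, 8, 5)
  P4 cannot run: need (2, 6, 2, 1) vs free (2, 5, 8, 5) (insufficient R4)
  P3 cannot run: need (0, 1, 2, 6) vs free (2, 5, 8, 5) (insufficient R3)
Had the request been granted, P4 and P3 could never finish.


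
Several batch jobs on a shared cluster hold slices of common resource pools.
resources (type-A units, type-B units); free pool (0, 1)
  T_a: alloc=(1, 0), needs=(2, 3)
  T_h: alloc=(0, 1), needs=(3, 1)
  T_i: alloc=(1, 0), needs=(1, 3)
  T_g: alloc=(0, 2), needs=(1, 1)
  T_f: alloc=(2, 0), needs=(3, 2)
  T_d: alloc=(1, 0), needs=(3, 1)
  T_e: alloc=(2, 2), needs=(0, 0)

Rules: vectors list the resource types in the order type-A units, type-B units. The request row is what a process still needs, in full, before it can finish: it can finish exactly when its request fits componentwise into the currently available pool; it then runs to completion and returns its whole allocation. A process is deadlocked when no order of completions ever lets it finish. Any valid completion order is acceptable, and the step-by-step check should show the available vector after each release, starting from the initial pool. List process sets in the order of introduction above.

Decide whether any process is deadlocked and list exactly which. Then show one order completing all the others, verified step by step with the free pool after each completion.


The deadlocked set is empty.
Key observation: T_e can run right away; the returned allocation unlocks the remaining processes in turn.
One completion order for the rest: T_e, T_i, T_h, T_g, T_a, T_f, T_d. Walking it through:
  pool = (0, 1)
  T_e needs (0, 0) <= (0, 1) -> finishes; pool += (2, 2) = (2, 3)
  T_i needs (1, 3) <= (2, 3) -> finishes; pool += (1, 0) = (3, 3)
  T_h needs (3, 1) <= (3, 3) -> finishes; pool += (0, 1) = (3, 4)
  T_g needs (1, 1) <= (3, 4) -> finishes; pool += (0, 2) = (3, 6)
  T_a needs (2, 3) <= (3, 6) -> finishes; pool += (1, 0) = (4, 6)
  T_f needs (3, 2) <= (4, 6) -> finishes; pool += (2, 0) = (6, 6)
  T_d needs (3, 1) <= (6, 6) -> finishes; pool += (1, 0) = (7, 6)
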